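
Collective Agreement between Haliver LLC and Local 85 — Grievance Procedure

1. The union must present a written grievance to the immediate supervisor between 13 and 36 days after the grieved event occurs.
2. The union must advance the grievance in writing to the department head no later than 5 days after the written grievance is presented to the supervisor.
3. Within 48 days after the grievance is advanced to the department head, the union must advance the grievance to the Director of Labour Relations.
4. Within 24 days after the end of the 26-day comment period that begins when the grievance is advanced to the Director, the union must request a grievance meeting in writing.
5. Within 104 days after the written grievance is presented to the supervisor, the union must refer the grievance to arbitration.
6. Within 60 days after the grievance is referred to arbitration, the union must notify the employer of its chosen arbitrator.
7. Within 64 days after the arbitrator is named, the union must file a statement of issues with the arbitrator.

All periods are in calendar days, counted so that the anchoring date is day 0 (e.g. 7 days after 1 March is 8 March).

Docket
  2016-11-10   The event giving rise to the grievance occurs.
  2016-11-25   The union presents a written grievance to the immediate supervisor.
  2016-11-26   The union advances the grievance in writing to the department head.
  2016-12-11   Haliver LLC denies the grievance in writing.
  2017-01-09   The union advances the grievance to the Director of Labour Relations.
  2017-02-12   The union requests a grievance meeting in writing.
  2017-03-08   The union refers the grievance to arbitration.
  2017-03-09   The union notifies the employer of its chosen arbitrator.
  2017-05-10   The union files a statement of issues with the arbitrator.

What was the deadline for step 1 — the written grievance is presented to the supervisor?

Step 1 runs from 2016-11-10, when the grieved event occurs. The window is 13–36 days after 2016-11-10; it closes on 2016-12-16.

2016-12-16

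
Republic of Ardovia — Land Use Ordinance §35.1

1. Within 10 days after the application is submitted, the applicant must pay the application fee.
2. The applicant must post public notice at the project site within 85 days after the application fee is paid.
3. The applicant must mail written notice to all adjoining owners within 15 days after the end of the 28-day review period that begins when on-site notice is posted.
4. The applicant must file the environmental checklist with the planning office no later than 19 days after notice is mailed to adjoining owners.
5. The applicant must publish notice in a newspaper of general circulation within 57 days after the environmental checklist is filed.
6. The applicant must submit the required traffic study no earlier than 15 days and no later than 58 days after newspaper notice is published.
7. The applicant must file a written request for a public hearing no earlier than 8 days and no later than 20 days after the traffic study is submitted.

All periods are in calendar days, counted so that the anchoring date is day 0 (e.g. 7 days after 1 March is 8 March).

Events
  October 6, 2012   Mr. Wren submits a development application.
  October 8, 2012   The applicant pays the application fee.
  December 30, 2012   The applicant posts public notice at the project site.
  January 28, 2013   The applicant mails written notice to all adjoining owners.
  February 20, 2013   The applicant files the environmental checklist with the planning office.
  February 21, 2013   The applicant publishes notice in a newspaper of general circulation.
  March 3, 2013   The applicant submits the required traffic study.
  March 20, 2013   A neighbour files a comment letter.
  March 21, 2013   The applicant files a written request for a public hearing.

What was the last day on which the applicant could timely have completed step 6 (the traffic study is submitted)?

April 20, 2013

Step 6 runs from February 21, 2013, when newspaper notice is published. The window is 15–58 days after February 21, 2013; it closes on April 20, 2013.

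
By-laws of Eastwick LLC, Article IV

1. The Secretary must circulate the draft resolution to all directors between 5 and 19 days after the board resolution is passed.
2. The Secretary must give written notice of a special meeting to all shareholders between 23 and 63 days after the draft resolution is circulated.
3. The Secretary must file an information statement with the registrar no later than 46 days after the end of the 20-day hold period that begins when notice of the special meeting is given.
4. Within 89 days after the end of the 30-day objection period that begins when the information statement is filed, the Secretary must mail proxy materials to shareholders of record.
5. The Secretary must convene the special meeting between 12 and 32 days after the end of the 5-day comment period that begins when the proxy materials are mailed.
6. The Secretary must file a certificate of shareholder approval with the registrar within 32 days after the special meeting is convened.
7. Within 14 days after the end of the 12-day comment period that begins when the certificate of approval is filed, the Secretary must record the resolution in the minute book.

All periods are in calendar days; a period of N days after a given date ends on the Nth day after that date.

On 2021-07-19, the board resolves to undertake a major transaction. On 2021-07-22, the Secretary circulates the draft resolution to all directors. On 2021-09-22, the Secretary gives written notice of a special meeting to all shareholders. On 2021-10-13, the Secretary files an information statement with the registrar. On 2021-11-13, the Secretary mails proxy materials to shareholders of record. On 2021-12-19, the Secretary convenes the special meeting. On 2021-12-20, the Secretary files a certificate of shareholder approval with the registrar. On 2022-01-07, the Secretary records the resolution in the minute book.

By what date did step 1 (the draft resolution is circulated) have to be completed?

Step 1 runs from 2021-07-19, when the board resolution is passed. The window is 5–19 days after 2021-07-19; it closes on 2021-08-07.

2021-08-07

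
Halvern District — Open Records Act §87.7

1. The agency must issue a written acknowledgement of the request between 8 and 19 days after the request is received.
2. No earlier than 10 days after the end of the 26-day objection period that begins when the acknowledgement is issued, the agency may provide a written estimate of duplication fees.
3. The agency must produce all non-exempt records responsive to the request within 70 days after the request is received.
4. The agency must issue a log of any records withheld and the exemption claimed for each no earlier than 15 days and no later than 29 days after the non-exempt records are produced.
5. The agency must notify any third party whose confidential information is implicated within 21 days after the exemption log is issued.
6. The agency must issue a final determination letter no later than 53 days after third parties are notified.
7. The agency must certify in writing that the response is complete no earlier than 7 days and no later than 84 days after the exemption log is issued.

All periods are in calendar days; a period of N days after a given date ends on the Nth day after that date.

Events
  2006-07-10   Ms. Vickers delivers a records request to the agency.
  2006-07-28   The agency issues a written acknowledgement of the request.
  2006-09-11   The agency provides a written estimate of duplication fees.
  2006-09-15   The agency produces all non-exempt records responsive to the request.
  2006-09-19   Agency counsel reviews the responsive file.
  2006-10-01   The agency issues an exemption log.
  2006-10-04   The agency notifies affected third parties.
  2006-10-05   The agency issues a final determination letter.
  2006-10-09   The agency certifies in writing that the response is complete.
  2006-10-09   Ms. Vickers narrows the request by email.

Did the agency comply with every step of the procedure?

Step 1: the window is 8–19 days after 2006-07-10 (when the request is received), so 2006-07-18 through 2006-07-29; done 2006-07-28 — within the window.
Step 2: the earliest permitted date is 10 days after 2006-08-23 (end of the 26-day objection period, which began when the acknowledgement is issued on 2006-07-28), i.e. 2006-09-02; done 2006-09-11, after the minimum wait.
Step 3: 70 days after 2006-07-10 (when the request is received) is 2006-09-18; done 2006-09-15 — timely.
Step 4: the window is 15–29 days after 2006-09-15 (when the non-exempt records are produced), so 2006-09-30 through 2006-10-14; 2006-10-01 falls inside that range.
Step 5: 21 days after 2006-10-01 (when the exemption log is issued) is 2006-10-22; completed 2006-10-04, before the deadline.
Step 6: 53 days after 2006-10-04 (when third parties are notified) is 2006-11-26; completed 2006-10-05, before the deadline.
Step 7: the window is 7–84 days after 2006-10-01 (when the exemption log is issued), so 2006-10-08 through 2006-12-24; done 2006-10-09 — within the window.

Yes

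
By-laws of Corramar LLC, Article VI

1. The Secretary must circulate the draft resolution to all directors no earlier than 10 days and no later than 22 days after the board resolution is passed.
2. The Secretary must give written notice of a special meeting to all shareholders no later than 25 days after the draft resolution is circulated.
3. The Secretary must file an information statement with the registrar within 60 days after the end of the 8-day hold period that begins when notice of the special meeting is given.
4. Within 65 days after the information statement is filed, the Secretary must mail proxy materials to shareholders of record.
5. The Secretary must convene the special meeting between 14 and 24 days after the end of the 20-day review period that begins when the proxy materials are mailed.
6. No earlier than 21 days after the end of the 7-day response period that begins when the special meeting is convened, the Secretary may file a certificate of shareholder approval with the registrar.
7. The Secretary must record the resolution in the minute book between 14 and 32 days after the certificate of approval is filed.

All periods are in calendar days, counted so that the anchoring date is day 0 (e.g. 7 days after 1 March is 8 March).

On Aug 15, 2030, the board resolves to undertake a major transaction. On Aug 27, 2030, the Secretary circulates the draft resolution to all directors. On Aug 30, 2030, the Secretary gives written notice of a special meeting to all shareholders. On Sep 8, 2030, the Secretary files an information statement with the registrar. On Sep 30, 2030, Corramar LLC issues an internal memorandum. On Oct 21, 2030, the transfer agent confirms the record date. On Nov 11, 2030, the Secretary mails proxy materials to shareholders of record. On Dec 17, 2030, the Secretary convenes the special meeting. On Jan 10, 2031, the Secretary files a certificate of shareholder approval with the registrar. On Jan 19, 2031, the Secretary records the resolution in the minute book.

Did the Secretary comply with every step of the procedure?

No

Step 1 — 10 and 22 days from Aug 15, 2030 (when the board resolution is passed) are Aug 25, 2030 and Sep 6, 2030 respectively; Aug 27, 2030 falls inside that range.
Step 2 — counting 25 days from Aug 27, 2030 (when the draft resolution is circulated) gives a deadline of Sep 21, 2030; completed Aug 30, 2030, before the deadline.
Step 3 — counting 60 days from Sep 7, 2030 (end of the 8-day hold period, which began when notice of the special meeting is given on Aug 30, 2030) gives a deadline of Nov 6, 2030; done Sep 8, 2030 — timely.
Step 4 — counting 65 days from Sep 8, 2030 (when the information statement is filed) gives a deadline of Nov 12, 2030; completed Nov 11, 2030, before the deadline.
Step 5 — 14 and 24 days from Dec 1, 2030 (end of the 20-day review period, which began when the proxy materials are mailed on Nov 11, 2030) are Dec 15, 2030 and Dec 25, 2030 respectively; Dec 17, 2030 falls inside that range.
Step 6 — must wait 21 days from Dec 24, 2030 (end of the 7-day response period, which began when the special meeting is convened on Dec 17, 2030), so not before Jan 14, 2031; Jan 10, 2031 is 4 days before the earliest permitted date.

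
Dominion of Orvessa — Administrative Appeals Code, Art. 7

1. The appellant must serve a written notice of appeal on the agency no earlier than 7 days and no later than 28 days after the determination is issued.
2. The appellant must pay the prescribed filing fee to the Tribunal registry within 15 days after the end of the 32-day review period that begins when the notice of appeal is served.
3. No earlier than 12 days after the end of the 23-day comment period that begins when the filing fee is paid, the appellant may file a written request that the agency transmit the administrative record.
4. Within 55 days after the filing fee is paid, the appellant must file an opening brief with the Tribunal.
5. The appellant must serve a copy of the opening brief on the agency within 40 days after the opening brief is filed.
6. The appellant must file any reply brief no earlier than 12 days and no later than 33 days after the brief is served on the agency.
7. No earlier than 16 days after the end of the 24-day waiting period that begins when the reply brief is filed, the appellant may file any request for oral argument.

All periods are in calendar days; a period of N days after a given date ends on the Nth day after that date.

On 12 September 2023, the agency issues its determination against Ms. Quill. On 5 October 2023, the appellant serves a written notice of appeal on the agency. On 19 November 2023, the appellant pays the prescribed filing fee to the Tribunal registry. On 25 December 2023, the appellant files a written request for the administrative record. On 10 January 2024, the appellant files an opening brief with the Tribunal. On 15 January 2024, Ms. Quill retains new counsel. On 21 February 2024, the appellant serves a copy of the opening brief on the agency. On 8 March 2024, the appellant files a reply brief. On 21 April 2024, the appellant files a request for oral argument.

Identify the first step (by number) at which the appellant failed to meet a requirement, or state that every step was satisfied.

Step 5

(1) the permitted window runs from 12 September 2023 + 7 = 19 September 2023 to 12 September 2023 + 28 = 10 October 2023; done 5 October 2023 — within the window.
(2) due by 6 November 2023 + 15 days = 21 November 2023; done 19 November 2023 — timely.
(3) permitted from 12 December 2023 + 12 days = 24 December 2023 onward; done 25 December 2023, after the minimum wait.
(4) due by 19 November 2023 + 55 days = 13 January 2024; done 10 January 2024 — timely.
(5) due by 10 January 2024 + 40 days = 19 February 2024; done 21 February 2024 — 2 days late.
That is the first point of non-compliance.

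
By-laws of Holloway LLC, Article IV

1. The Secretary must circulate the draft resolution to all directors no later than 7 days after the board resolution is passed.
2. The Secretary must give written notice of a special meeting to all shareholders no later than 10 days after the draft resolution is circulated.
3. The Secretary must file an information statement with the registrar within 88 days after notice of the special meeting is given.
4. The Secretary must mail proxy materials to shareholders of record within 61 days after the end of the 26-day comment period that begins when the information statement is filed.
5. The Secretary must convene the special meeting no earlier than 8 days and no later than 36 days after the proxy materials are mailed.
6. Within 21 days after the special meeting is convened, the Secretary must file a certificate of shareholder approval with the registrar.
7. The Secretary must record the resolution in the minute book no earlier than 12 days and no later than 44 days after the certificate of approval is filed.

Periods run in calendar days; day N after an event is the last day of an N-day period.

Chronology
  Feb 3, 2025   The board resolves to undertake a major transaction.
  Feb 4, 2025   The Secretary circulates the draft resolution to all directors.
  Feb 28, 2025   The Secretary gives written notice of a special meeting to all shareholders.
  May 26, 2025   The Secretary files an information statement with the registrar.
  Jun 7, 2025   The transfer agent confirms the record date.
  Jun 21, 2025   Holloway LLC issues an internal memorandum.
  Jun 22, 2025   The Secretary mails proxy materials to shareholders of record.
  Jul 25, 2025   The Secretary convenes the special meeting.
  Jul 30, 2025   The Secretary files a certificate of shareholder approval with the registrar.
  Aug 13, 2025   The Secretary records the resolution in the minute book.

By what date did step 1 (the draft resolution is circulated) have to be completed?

Feb 10, 2025

Step 1 runs from Feb 3, 2025, when the board resolution is passed. 7 days after Feb 3, 2025 is Feb 10, 2025.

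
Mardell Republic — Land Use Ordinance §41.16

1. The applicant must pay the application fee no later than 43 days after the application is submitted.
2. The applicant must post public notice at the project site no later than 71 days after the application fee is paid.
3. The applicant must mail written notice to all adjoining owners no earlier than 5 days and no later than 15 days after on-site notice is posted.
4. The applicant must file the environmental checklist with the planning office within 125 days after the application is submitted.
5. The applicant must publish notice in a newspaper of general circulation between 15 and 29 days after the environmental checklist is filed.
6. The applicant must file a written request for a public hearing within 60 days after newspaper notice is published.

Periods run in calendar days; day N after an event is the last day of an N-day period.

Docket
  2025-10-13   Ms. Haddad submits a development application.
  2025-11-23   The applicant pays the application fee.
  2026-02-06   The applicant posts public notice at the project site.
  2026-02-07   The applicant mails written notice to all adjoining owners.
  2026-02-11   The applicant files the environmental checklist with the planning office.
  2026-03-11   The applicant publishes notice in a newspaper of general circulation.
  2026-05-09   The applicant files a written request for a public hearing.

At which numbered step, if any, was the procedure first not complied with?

Step 2

Step 1 — counting 43 days from 2025-10-13 (when the application is submitted) gives a deadline of 2025-11-25; 2025-11-23 is within that limit.
Step 2 — counting 71 days from 2025-11-23 (when the application fee is paid) gives a deadline of 2026-02-02; not done until 2026-02-06, 4 days after the deadline.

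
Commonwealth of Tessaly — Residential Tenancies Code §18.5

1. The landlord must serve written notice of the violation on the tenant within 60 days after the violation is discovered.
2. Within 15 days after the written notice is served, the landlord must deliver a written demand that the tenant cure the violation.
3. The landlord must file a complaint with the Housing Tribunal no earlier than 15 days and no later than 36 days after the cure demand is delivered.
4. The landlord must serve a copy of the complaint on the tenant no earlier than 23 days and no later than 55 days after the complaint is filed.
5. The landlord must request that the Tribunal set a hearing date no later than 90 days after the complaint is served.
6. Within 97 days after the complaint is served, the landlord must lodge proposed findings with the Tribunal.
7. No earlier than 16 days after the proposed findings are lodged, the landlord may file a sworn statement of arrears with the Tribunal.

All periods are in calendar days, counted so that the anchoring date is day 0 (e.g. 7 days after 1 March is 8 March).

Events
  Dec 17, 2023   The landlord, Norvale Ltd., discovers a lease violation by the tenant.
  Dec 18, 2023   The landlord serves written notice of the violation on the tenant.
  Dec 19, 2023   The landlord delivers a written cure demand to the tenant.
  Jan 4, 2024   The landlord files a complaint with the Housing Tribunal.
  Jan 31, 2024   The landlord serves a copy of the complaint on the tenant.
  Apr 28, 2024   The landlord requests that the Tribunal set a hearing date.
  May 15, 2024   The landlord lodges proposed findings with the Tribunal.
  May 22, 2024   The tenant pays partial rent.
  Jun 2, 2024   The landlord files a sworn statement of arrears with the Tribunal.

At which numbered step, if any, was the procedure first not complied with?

(1) due by Dec 17, 2023 + 60 days = Feb 15, 2024; done Dec 18, 2023 — timely.
(2) due by Dec 18, 2023 + 15 days = Jan 2, 2024; done Dec 19, 2023 — timely.
(3) the permitted window runs from Dec 19, 2023 + 15 = Jan 3, 2024 to Dec 19, 2023 + 36 = Jan 24, 2024; done Jan 4, 2024 — within the window.
(4) the permitted window runs from Jan 4, 2024 + 23 = Jan 27, 2024 to Jan 4, 2024 + 55 = Feb 28, 2024; done Jan 31, 2024, which is between those dates.
(5) due by Jan 31, 2024 + 90 days = Apr 30, 2024; done Apr 28, 2024 — timely.
(6) due by Jan 31, 2024 + 97 days = May 7, 2024; done May 15, 2024 — 8 days late.

Step 6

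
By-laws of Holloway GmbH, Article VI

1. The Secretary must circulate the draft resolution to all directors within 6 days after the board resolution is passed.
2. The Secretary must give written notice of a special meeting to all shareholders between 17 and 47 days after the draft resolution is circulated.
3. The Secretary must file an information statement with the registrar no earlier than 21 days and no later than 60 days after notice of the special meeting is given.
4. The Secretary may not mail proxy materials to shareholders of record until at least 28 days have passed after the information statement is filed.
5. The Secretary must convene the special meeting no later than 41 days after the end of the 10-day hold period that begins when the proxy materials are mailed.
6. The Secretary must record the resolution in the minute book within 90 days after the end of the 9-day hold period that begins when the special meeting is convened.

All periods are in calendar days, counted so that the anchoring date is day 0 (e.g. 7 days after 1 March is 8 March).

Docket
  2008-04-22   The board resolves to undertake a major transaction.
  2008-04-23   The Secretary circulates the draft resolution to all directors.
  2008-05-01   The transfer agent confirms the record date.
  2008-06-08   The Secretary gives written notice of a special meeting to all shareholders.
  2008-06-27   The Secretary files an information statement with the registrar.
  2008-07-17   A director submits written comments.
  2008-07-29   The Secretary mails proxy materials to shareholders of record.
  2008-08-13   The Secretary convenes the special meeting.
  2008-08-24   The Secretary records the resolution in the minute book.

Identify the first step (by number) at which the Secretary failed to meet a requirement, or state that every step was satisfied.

Step 1 — counting 6 days from 2008-04-22 (when the board resolution is passed) gives a deadline of 2008-04-28; completed 2008-04-23, before the deadline.
Step 2 — 17 and 47 days from 2008-04-23 (when the draft resolution is circulated) are 2008-05-10 and 2008-06-09 respectively; done 2008-06-08, which is between those dates.
Step 3 — 21 and 60 days from 2008-06-08 (when notice of the special meeting is given) are 2008-06-29 and 2008-08-07 respectively; done 2008-06-27 — 2 days before the window opened.
No need to go further; step 3 was not satisfied.

Step 3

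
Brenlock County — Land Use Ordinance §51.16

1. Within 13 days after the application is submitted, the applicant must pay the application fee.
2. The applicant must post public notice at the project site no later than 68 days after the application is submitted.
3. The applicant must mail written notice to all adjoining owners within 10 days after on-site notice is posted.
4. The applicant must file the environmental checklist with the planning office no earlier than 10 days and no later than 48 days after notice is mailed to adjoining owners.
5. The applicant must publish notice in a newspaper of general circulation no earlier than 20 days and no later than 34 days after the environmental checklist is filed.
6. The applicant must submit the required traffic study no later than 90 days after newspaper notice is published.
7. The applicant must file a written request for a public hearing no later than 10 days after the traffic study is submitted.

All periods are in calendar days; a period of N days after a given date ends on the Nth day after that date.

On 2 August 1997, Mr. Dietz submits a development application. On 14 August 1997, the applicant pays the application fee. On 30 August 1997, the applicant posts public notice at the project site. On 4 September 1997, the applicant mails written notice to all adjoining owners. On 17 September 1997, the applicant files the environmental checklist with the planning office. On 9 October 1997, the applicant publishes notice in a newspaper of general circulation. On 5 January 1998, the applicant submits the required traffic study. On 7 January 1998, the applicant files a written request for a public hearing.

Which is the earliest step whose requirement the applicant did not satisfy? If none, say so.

Step 1: 13 days after 2 August 1997 (when the application is submitted) is 15 August 1997; 14 August 1997 is within that limit.
Step 2: 68 days after 2 August 1997 (when the application is submitted) is 9 October 1997; completed 30 August 1997, before the deadline.
Step 3: 10 days after 30 August 1997 (when on-site notice is posted) is 9 September 1997; 4 September 1997 is within that limit.
Step 4: the window is 10–48 days after 4 September 1997 (when notice is mailed to adjoining owners), so 14 September 1997 through 22 October 1997; done 17 September 1997, which is between those dates.
Step 5: the window is 20–34 days after 17 September 1997 (when the environmental checklist is filed), so 7 October 1997 through 21 October 1997; done 9 October 1997 — within the window.
Step 6: 90 days after 9 October 1997 (when newspaper notice is published) is 7 January 1998; completed 5 January 1998, before the deadline.
Step 7: 10 days after 5 January 1998 (when the traffic study is submitted) is 15 January 1998; 7 January 1998 is within that limit.

None — every step was satisfied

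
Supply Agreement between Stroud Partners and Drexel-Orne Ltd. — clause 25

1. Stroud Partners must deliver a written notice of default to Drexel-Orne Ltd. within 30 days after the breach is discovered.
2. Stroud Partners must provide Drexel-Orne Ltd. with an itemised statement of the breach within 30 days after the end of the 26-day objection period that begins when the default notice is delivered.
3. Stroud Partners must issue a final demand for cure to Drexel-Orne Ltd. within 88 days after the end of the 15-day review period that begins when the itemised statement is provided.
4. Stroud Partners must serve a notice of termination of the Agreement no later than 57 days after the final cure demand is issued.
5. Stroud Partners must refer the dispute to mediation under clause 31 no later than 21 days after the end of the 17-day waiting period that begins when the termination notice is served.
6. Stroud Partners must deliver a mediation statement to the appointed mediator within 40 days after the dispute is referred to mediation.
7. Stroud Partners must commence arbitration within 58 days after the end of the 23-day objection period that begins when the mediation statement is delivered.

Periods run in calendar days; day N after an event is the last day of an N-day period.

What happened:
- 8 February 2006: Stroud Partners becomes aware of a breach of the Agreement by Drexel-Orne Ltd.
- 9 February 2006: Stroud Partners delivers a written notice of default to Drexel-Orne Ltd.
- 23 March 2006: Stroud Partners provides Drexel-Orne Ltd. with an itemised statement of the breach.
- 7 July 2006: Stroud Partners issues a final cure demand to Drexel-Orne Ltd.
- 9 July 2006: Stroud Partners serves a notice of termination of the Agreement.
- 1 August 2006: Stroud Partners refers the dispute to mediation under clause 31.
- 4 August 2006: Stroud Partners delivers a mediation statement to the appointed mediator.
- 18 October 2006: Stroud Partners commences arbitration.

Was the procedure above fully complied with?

No

Step 1: 30 days after 8 February 2006 (when the breach is discovered) is 10 March 2006; completed 9 February 2006, before the deadline.
Step 2: 30 days after 7 March 2006 (end of the 26-day objection period, which began when the default notice is delivered on 9 February 2006) is 6 April 2006; 23 March 2006 is within that limit.
Step 3: 88 days after 7 April 2006 (end of the 15-day review period, which began when the itemised statement is provided on 23 March 2006) is 4 July 2006; not done until 7 July 2006, 3 days after the deadline.
The procedure was therefore not followed at step 3.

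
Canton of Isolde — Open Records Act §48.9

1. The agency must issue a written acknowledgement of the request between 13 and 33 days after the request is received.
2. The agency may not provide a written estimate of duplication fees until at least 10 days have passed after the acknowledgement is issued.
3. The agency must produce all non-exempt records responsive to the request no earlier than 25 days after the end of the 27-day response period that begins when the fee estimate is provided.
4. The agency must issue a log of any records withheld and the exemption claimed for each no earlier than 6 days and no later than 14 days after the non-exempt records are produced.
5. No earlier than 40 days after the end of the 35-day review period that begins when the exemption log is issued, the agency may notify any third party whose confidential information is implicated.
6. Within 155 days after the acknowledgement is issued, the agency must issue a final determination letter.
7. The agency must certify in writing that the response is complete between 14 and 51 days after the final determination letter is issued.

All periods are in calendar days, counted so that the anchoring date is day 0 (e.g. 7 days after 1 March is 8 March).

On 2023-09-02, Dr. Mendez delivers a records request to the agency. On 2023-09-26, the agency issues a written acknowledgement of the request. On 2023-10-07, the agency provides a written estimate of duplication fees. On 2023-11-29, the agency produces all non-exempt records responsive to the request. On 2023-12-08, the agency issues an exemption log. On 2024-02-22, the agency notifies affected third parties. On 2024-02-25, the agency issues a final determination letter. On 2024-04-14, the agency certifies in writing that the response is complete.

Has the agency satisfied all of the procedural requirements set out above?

(1) the permitted window runs from 2023-09-02 + 13 = 2023-09-15 to 2023-09-02 + 33 = 2023-10-05; done 2023-09-26, which is between those dates.
(2) permitted from 2023-09-26 + 10 days = 2023-10-06 onward; 2023-10-07 is on or after that date.
(3) permitted from 2023-11-03 + 25 days = 2023-11-28 onward; done 2023-11-29, after the minimum wait.
(4) the permitted window runs from 2023-11-29 + 6 = 2023-12-05 to 2023-11-29 + 14 = 2023-12-13; 2023-12-08 falls inside that range.
(5) permitted from 2024-01-12 + 40 days = 2024-02-21 onward; done 2024-02-22 — permitted.
(6) due by 2023-09-26 + 155 days = 2024-02-28; done 2024-02-25 — timely.
(7) the permitted window runs from 2024-02-25 + 14 = 2024-03-10 to 2024-02-25 + 51 = 2024-04-16; 2024-04-14 falls inside that range.

Yes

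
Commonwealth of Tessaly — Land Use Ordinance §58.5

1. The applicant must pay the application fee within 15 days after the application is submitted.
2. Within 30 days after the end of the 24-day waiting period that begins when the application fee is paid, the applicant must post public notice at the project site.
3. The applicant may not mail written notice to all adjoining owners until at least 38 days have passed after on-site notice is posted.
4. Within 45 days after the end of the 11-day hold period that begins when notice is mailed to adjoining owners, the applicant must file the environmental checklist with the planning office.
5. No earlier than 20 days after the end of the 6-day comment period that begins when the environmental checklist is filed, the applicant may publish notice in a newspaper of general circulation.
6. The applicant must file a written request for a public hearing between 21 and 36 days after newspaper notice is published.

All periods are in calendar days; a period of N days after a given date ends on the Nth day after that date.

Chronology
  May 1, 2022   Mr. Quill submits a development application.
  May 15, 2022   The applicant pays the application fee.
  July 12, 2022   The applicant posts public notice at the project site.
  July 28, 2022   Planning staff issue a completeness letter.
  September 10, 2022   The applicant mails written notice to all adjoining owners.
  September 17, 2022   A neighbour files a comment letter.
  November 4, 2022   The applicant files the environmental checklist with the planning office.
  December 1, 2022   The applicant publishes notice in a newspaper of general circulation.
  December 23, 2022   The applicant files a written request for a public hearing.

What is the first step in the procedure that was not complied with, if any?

Step 2

Step 1 — counting 15 days from May 1, 2022 (when the application is submitted) gives a deadline of May 16, 2022; done May 15, 2022 — timely.
Step 2 — counting 30 days from June 8, 2022 (end of the 24-day waiting period, which began when the application fee is paid on May 15, 2022) gives a deadline of July 8, 2022; July 12, 2022 misses that deadline by 4 days.
No need to go further; step 2 was not satisfied.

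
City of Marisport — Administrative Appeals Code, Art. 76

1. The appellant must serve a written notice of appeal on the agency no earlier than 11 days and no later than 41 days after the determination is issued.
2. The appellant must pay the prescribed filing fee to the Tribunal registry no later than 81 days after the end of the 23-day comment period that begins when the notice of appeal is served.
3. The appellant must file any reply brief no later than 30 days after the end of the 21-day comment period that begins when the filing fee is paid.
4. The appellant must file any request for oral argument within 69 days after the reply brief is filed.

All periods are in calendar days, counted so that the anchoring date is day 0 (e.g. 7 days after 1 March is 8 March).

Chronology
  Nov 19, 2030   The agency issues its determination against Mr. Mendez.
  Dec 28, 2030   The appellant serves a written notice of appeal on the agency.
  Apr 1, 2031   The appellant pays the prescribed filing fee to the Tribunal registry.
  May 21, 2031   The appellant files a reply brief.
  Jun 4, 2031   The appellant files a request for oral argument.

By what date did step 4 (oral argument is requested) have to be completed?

Jul 29, 2031

Step 4 runs from May 21, 2031, when the reply brief is filed. 69 days after May 21, 2031 is Jul 29, 2031.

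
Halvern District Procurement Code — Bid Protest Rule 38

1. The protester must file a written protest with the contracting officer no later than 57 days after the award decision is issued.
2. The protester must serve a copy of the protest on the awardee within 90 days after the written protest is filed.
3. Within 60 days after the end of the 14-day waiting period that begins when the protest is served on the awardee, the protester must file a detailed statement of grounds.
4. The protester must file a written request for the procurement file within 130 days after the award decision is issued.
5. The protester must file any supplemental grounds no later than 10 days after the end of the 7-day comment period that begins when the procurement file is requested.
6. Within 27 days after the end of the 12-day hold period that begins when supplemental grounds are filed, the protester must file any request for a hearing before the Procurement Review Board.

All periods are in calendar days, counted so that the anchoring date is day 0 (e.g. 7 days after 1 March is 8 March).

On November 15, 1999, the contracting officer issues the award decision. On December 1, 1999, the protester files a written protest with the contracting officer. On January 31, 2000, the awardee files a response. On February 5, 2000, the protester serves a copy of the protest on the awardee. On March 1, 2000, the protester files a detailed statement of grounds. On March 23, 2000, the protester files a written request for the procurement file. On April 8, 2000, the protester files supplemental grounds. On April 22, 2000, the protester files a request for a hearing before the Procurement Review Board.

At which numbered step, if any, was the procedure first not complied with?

Step 1 — counting 57 days from November 15, 1999 (when the award decision is issued) gives a deadline of January 11, 2000; completed December 1, 1999, before the deadline.
Step 2 — counting 90 days from December 1, 1999 (when the written protest is filed) gives a deadline of February 29, 2000; February 5, 2000 is within that limit.
Step 3 — counting 60 days from February 19, 2000 (end of the 14-day waiting period, which began when the protest is served on the awardee on February 5, 2000) gives a deadline of April 19, 2000; completed March 1, 2000, before the deadline.
Step 4 — counting 130 days from November 15, 1999 (when the award decision is issued) gives a deadline of March 24, 2000; March 23, 2000 is within that limit.
Step 5 — counting 10 days from March 30, 2000 (end of the 7-day comment period, which began when the procurement file is requested on March 23, 2000) gives a deadline of April 9, 2000; completed April 8, 2000, before the deadline.
Step 6 — counting 27 days from April 20, 2000 (end of the 12-day hold period, which began when supplemental grounds are filed on April 8, 2000) gives a deadline of May 17, 2000; completed April 22, 2000, before the deadline.

None — every step was satisfied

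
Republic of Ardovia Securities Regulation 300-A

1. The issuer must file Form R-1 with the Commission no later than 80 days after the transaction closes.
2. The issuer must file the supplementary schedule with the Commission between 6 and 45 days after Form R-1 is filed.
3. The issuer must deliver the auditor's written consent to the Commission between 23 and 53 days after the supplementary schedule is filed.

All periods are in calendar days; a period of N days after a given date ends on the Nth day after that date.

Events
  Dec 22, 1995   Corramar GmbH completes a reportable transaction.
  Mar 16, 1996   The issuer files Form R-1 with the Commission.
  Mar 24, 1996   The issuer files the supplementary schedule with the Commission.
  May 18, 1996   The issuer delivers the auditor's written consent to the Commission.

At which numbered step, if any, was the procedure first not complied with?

Step 1

Step 1: 80 days after Dec 22, 1995 (when the transaction closes) is Mar 11, 1996; not done until Mar 16, 1996, 5 days after the deadline.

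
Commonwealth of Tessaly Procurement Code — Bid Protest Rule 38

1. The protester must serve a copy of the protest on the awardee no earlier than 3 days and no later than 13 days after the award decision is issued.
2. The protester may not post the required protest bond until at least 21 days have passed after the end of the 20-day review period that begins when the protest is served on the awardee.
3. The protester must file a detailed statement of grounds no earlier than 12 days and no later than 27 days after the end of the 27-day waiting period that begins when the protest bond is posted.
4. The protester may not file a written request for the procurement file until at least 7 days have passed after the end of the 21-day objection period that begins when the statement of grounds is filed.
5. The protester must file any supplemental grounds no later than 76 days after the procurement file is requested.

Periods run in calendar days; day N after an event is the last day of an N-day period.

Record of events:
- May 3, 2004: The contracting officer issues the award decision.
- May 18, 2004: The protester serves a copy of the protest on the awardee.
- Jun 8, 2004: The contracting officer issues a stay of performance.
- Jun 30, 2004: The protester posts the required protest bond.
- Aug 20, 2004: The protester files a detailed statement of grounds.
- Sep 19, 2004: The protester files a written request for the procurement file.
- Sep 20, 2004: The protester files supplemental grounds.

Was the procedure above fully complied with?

Step 1 — 3 and 13 days from May 3, 2004 (when the award decision is issued) are May 6, 2004 and May 16, 2004 respectively; done May 18, 2004 — 2 days after the window closed.

No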